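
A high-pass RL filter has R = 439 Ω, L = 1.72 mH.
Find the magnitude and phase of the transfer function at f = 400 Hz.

Step 1 — Angular frequency: ω = 2π·400 = 2513 rad/s.
Step 2 — Transfer function: H(jω) = jωL/(R + jωL).
Step 3 — Numerator jωL = j·4.323; denominator R + jωL = 439 + j4.323.
Step 4 — H = 9.695e-05 + j0.009846.
Step 5 — Magnitude: |H| = 0.009847 (-40.1 dB); phase: φ = 89.4°.

|H| = 0.009847 (-40.1 dB), φ = 89.4°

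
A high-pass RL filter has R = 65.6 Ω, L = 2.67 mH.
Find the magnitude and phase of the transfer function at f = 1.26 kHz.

Step 1 — Angular frequency: ω = 2π·1260 = 7917 rad/s.
Step 2 — Transfer function: H(jω) = jωL/(R + jωL).
Step 3 — Numerator jωL = j·21.14; denominator R + jωL = 65.6 + j21.14.
Step 4 — H = 0.09406 + j0.2919.
Step 5 — Magnitude: |H| = 0.3067 (-10.3 dB); phase: φ = 72.1°.

|H| = 0.3067 (-10.3 dB), φ = 72.1°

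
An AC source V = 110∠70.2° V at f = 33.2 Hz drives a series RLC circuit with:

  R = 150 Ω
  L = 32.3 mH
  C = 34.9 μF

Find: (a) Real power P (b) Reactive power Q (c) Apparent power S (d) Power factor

Step 1 — Angular frequency: ω = 2π·f = 2π·33.2 = 208.6 rad/s.
Step 2 — Component impedances:
  R: Z = R = 150 Ω
  L: Z = jωL = j·208.6·0.0323 = 0 + j6.738 Ω
  C: Z = 1/(jωC) = -j/(ω·C) = 0 - j137.4 Ω
Step 3 — Series combination: Z_total = R + L + C = 150 - j130.6 Ω = 198.9∠-41.0° Ω.
Step 4 — Source phasor: V = 110∠70.2° V = 37.26 + j103.5 V.
Step 5 — Current: I = V / Z = -0.2004 + j0.5154 A = 0.553∠111.2° A.
Step 6 — Complex power: S = V·I* = 45.88 - j39.95 VA.
Step 7 — Real power: P = Re(S) = 45.88 W.
Step 8 — Reactive power: Q = Im(S) = -39.95 VAR.
Step 9 — Apparent power: |S| = 60.83 VA.
Step 10 — Power factor: PF = P/|S| = 0.7541 (leading).

(a) P = 45.88 W  (b) Q = -39.95 VAR  (c) S = 60.83 VA  (d) PF = 0.7541 (leading)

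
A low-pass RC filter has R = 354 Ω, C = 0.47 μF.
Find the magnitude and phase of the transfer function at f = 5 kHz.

Step 1 — Angular frequency: ω = 2π·5000 = 3.142e+04 rad/s.
Step 2 — Transfer function: H(jω) = 1/(1 + jωRC).
Step 3 — Denominator: 1 + jωRC = 1 + j·3.142e+04·354·4.7e-07 = 1 + j5.227.
Step 4 — H = 0.03531 - j0.1846.
Step 5 — Magnitude: |H| = 0.1879 (-14.5 dB); phase: φ = -79.2°.

|H| = 0.1879 (-14.5 dB), φ = -79.2°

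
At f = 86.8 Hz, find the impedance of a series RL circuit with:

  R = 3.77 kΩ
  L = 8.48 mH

Step 1 — Angular frequency: ω = 2π·f = 2π·86.8 = 545.4 rad/s.
Step 2 — Component impedances:
  R: Z = R = 3770 Ω
  L: Z = jωL = j·545.4·0.00848 = 0 + j4.625 Ω
Step 3 — Series combination: Z_total = R + L = 3770 + j4.625 Ω = 3770∠0.1° Ω.

Z = 3770 + j4.625 Ω = 3770∠0.1° Ω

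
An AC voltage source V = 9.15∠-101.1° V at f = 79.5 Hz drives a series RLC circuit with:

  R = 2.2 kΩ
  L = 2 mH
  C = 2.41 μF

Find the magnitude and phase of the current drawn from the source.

Step 1 — Angular frequency: ω = 2π·f = 2π·79.5 = 499.5 rad/s.
Step 2 — Component impedances:
  R: Z = R = 2200 Ω
  L: Z = jωL = j·499.5·0.002 = 0 + j0.999 Ω
  C: Z = 1/(jωC) = -j/(ω·C) = 0 - j830.7 Ω
Step 3 — Series combination: Z_total = R + L + C = 2200 - j829.7 Ω = 2351∠-20.7° Ω.
Step 4 — Source phasor: V = 9.15∠-101.1° V = -1.762 - j8.979 V.
Step 5 — Ohm's law: I = V / Z_total = (-1.762 - j8.979) / (2200 - j829.7) = 0.0006465 - j0.003837 A.
Step 6 — Convert to polar: |I| = 0.003892 A, ∠I = -80.4°.

I = 0.003892∠-80.4° A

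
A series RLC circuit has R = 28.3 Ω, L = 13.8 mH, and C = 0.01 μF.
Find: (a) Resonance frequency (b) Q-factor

Step 1 — Resonance condition Im(Z)=0 gives ω₀ = 1/√(LC).
Step 2 — ω₀ = 1/√(0.0138·1e-08) = 8.513e+04 rad/s.
Step 3 — f₀ = ω₀/(2π) = 1.355e+04 Hz.
Step 4 — Series Q: Q = ω₀L/R = 8.513e+04·0.0138/28.3 = 41.51.

(a) f₀ = 1.355e+04 Hz  (b) Q = 41.51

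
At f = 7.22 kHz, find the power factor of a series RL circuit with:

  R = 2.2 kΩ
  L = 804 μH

Step 1 — Angular frequency: ω = 2π·f = 2π·7220 = 4.536e+04 rad/s.
Step 2 — Component impedances:
  R: Z = R = 2200 Ω
  L: Z = jωL = j·4.536e+04·0.000804 = 0 + j36.47 Ω
Step 3 — Series combination: Z_total = R + L = 2200 + j36.47 Ω = 2200∠0.9° Ω.
Step 4 — Power factor: PF = cos(φ) = Re(Z)/|Z| = 2200/2200.3 = 0.9999.
Step 5 — Type: Im(Z) = 36.47 ⇒ lagging (phase φ = 0.9°).

PF = 0.9999 (lagging, φ = 0.9°)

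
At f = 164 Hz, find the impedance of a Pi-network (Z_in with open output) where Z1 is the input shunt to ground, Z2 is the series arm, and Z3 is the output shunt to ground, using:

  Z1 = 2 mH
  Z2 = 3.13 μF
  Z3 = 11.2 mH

Step 1 — Angular frequency: ω = 2π·f = 2π·164 = 1030 rad/s.
Step 2 — Component impedances:
  Z1: Z = jωL = j·1030·0.002 = 0 + j2.061 Ω
  Z2: Z = 1/(jωC) = -j/(ω·C) = 0 - j310.1 Ω
  Z3: Z = jωL = j·1030·0.0112 = 0 + j11.54 Ω
Step 3 — With open output, the series arm Z2 and the output shunt Z3 appear in series to ground: Z2 + Z3 = 0 - j298.5 Ω.
Step 4 — Parallel with input shunt Z1: Z_in = Z1 || (Z2 + Z3) = 0 + j2.075 Ω = 2.075∠90.0° Ω.

Z = 0 + j2.075 Ω = 2.075∠90.0° Ω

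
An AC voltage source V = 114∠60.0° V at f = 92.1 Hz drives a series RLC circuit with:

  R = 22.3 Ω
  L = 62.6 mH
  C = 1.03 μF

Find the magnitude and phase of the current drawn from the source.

Step 1 — Angular frequency: ω = 2π·f = 2π·92.1 = 578.7 rad/s.
Step 2 — Component impedances:
  R: Z = R = 22.3 Ω
  L: Z = jωL = j·578.7·0.0626 = 0 + j36.23 Ω
  C: Z = 1/(jωC) = -j/(ω·C) = 0 - j1678 Ω
Step 3 — Series combination: Z_total = R + L + C = 22.3 - j1642 Ω = 1642∠-89.2° Ω.
Step 4 — Source phasor: V = 114∠60.0° V = 57 + j98.73 V.
Step 5 — Ohm's law: I = V / Z_total = (57 + j98.73) / (22.3 - j1642) = -0.05966 + j0.03553 A.
Step 6 — Convert to polar: |I| = 0.06944 A, ∠I = 149.2°.

I = 0.06944∠149.2° A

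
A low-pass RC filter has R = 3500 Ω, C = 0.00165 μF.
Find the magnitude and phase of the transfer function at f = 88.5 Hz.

Step 1 — Angular frequency: ω = 2π·88.5 = 556.1 rad/s.
Step 2 — Transfer function: H(jω) = 1/(1 + jωRC).
Step 3 — Denominator: 1 + jωRC = 1 + j·556.1·3500·1.65e-09 = 1 + j0.003211.
Step 4 — H = 1 - j0.003211.
Step 5 — Magnitude: |H| = 1 (-0.0 dB); phase: φ = -0.2°.

|H| = 1 (-0.0 dB), φ = -0.2°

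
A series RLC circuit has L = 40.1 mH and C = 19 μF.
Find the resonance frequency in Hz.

Step 1 — Resonance condition Im(Z)=0 gives ω₀ = 1/√(LC).
Step 2 — ω₀ = 1/√(0.0401·1.9e-05) = 1146 rad/s.
Step 3 — f₀ = ω₀/(2π) = 182.3 Hz.

f₀ = 182.3 Hz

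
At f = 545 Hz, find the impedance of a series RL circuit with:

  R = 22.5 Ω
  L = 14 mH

Step 1 — Angular frequency: ω = 2π·f = 2π·545 = 3424 rad/s.
Step 2 — Component impedances:
  R: Z = R = 22.5 Ω
  L: Z = jωL = j·3424·0.014 = 0 + j47.94 Ω
Step 3 — Series combination: Z_total = R + L = 22.5 + j47.94 Ω = 52.96∠64.9° Ω.

Z = 22.5 + j47.94 Ω = 52.96∠64.9° Ω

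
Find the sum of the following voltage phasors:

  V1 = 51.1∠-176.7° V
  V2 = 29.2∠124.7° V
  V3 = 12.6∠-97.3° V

Step 1 — Convert each phasor to rectangular form:
  V1 = 51.1·(cos(-176.7°) + j·sin(-176.7°)) = -51.02 - j2.942 V
  V2 = 29.2·(cos(124.7°) + j·sin(124.7°)) = -16.62 + j24.01 V
  V3 = 12.6·(cos(-97.3°) + j·sin(-97.3°)) = -1.601 - j12.5 V
Step 2 — Sum components: V_total = -69.24 + j8.567 V.
Step 3 — Convert to polar: |V_total| = 69.77 V, ∠V_total = 172.9°.

V_total = 69.77∠172.9° V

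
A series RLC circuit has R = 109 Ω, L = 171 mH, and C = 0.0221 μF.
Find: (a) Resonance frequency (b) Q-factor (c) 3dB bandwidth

Step 1 — Resonance: ω₀ = 1/√(LC) = 1/√(0.171·2.21e-08) = 1.627e+04 rad/s.
Step 2 — f₀ = ω₀/(2π) = 2589 Hz.
Step 3 — Series Q: Q = ω₀L/R = 1.627e+04·0.171/109 = 25.52.
Step 4 — Bandwidth: Δω = ω₀/Q = 637.4 rad/s; BW = Δω/(2π) = 101.4 Hz.

(a) f₀ = 2589 Hz  (b) Q = 25.52  (c) BW = 101.4 Hz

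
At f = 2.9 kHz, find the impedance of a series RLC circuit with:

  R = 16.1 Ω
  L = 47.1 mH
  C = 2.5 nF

Step 1 — Angular frequency: ω = 2π·f = 2π·2900 = 1.822e+04 rad/s.
Step 2 — Component impedances:
  R: Z = R = 16.1 Ω
  L: Z = jωL = j·1.822e+04·0.0471 = 0 + j858.2 Ω
  C: Z = 1/(jωC) = -j/(ω·C) = 0 - j2.195e+04 Ω
Step 3 — Series combination: Z_total = R + L + C = 16.1 - j2.109e+04 Ω = 2.109e+04∠-90.0° Ω.

Z = 16.1 - j2.109e+04 Ω = 2.109e+04∠-90.0° Ω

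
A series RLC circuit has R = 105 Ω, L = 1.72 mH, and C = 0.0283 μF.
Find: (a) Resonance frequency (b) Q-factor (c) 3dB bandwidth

Step 1 — Resonance: ω₀ = 1/√(LC) = 1/√(0.00172·2.83e-08) = 1.433e+05 rad/s.
Step 2 — f₀ = ω₀/(2π) = 2.281e+04 Hz.
Step 3 — Series Q: Q = ω₀L/R = 1.433e+05·0.00172/105 = 2.348.
Step 4 — Bandwidth: Δω = ω₀/Q = 6.105e+04 rad/s; BW = Δω/(2π) = 9716 Hz.

(a) f₀ = 2.281e+04 Hz  (b) Q = 2.348  (c) BW = 9716 Hz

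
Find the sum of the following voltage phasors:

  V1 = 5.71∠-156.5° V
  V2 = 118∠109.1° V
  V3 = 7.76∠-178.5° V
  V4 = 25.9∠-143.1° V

Step 1 — Convert each phasor to rectangular form:
  V1 = 5.71·(cos(-156.5°) + j·sin(-156.5°)) = -5.236 - j2.277 V
  V2 = 118·(cos(109.1°) + j·sin(109.1°)) = -38.61 + j111.5 V
  V3 = 7.76·(cos(-178.5°) + j·sin(-178.5°)) = -7.757 - j0.2031 V
  V4 = 25.9·(cos(-143.1°) + j·sin(-143.1°)) = -20.71 - j15.55 V
Step 2 — Sum components: V_total = -72.32 + j93.47 V.
Step 3 — Convert to polar: |V_total| = 118.2 V, ∠V_total = 127.7°.

V_total = 118.2∠127.7° V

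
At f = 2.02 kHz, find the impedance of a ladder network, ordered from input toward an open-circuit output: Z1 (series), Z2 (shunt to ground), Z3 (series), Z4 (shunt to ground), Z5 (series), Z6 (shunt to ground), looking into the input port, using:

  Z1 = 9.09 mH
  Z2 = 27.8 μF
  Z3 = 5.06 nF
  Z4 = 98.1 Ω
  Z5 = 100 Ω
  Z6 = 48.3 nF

Step 1 — Angular frequency: ω = 2π·f = 2π·2020 = 1.269e+04 rad/s.
Step 2 — Component impedances:
  Z1: Z = jωL = j·1.269e+04·0.00909 = 0 + j115.4 Ω
  Z2: Z = 1/(jωC) = -j/(ω·C) = 0 - j2.834 Ω
  Z3: Z = 1/(jωC) = -j/(ω·C) = 0 - j1.557e+04 Ω
  Z4: Z = R = 98.1 Ω
  Z5: Z = R = 100 Ω
  Z6: Z = 1/(jωC) = -j/(ω·C) = 0 - j1631 Ω
Step 3 — Ladder network (open output): work backward from the far end, alternating series and parallel combinations. Z_in = 3.223e-06 + j112.5 Ω = 112.5∠90.0° Ω.

Z = 3.223e-06 + j112.5 Ω = 112.5∠90.0° Ω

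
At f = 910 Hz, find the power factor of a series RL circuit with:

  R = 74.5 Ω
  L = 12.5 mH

Step 1 — Angular frequency: ω = 2π·f = 2π·910 = 5718 rad/s.
Step 2 — Component impedances:
  R: Z = R = 74.5 Ω
  L: Z = jωL = j·5718·0.0125 = 0 + j71.47 Ω
Step 3 — Series combination: Z_total = R + L = 74.5 + j71.47 Ω = 103.2∠43.8° Ω.
Step 4 — Power factor: PF = cos(φ) = Re(Z)/|Z| = 74.5/103.24 = 0.7216.
Step 5 — Type: Im(Z) = 71.47 ⇒ lagging (phase φ = 43.8°).

PF = 0.7216 (lagging, φ = 43.8°)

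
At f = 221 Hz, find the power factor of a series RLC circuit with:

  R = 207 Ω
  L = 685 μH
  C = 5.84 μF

Step 1 — Angular frequency: ω = 2π·f = 2π·221 = 1389 rad/s.
Step 2 — Component impedances:
  R: Z = R = 207 Ω
  L: Z = jωL = j·1389·0.000685 = 0 + j0.9512 Ω
  C: Z = 1/(jωC) = -j/(ω·C) = 0 - j123.3 Ω
Step 3 — Series combination: Z_total = R + L + C = 207 - j122.4 Ω = 240.5∠-30.6° Ω.
Step 4 — Power factor: PF = cos(φ) = Re(Z)/|Z| = 207/240.462 = 0.8608.
Step 5 — Type: Im(Z) = -122.4 ⇒ leading (phase φ = -30.6°).

PF = 0.8608 (leading, φ = -30.6°)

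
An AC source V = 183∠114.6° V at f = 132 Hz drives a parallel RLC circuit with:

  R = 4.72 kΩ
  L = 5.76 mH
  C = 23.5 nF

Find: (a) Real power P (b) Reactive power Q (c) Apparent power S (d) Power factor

Step 1 — Angular frequency: ω = 2π·f = 2π·132 = 829.4 rad/s.
Step 2 — Component impedances:
  R: Z = R = 4720 Ω
  L: Z = jωL = j·829.4·0.00576 = 0 + j4.777 Ω
  C: Z = 1/(jωC) = -j/(ω·C) = 0 - j5.131e+04 Ω
Step 3 — Parallel combination: 1/Z_total = 1/R + 1/L + 1/C; Z_total = 0.004836 + j4.778 Ω = 4.778∠89.9° Ω.
Step 4 — Source phasor: V = 183∠114.6° V = -76.18 + j166.4 V.
Step 5 — Current: I = V / Z = 34.81 + j15.98 A = 38.3∠24.7° A.
Step 6 — Complex power: S = V·I* = 7.095 + j7009 VA.
Step 7 — Real power: P = Re(S) = 7.095 W.
Step 8 — Reactive power: Q = Im(S) = 7009 VAR.
Step 9 — Apparent power: |S| = 7009 VA.
Step 10 — Power factor: PF = P/|S| = 0.001012 (lagging).

(a) P = 7.095 W  (b) Q = 7009 VAR  (c) S = 7009 VA  (d) PF = 0.001012 (lagging)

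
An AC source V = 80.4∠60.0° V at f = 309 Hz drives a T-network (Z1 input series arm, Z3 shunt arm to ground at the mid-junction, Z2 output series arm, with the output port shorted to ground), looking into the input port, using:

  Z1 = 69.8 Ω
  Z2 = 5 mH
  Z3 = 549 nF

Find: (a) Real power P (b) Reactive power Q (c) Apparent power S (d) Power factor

Step 1 — Angular frequency: ω = 2π·f = 2π·309 = 1942 rad/s.
Step 2 — Component impedances:
  Z1: Z = R = 69.8 Ω
  Z2: Z = jωL = j·1942·0.005 = 0 + j9.708 Ω
  Z3: Z = 1/(jωC) = -j/(ω·C) = 0 - j938.2 Ω
Step 3 — With the output port shorted to ground, the output series arm Z2 runs from the junction to ground; the shunt arm Z3 also runs from the junction to ground. They appear in parallel: Z3 || Z2 = 0 + j9.809 Ω.
Step 4 — Series with input arm Z1: Z_in = Z1 + (Z3 || Z2) = 69.8 + j9.809 Ω = 70.49∠8.0° Ω.
Step 5 — Source phasor: V = 80.4∠60.0° V = 40.2 + j69.63 V.
Step 6 — Current: I = V / Z = 0.7022 + j0.8989 A = 1.141∠52.0° A.
Step 7 — Complex power: S = V·I* = 90.82 + j12.76 VA.
Step 8 — Real power: P = Re(S) = 90.82 W.
Step 9 — Reactive power: Q = Im(S) = 12.76 VAR.
Step 10 — Apparent power: |S| = 91.71 VA.
Step 11 — Power factor: PF = P/|S| = 0.9903 (lagging).

(a) P = 90.82 W  (b) Q = 12.76 VAR  (c) S = 91.71 VA  (d) PF = 0.9903 (lagging)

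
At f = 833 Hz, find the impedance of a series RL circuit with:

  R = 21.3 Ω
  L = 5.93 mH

Step 1 — Angular frequency: ω = 2π·f = 2π·833 = 5234 rad/s.
Step 2 — Component impedances:
  R: Z = R = 21.3 Ω
  L: Z = jωL = j·5234·0.00593 = 0 + j31.04 Ω
Step 3 — Series combination: Z_total = R + L = 21.3 + j31.04 Ω = 37.64∠55.5° Ω.

Z = 21.3 + j31.04 Ω = 37.64∠55.5° Ω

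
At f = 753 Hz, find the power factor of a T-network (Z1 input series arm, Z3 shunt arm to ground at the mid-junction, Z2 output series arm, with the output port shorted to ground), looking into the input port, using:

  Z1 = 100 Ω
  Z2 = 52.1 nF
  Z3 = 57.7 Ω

Step 1 — Angular frequency: ω = 2π·f = 2π·753 = 4731 rad/s.
Step 2 — Component impedances:
  Z1: Z = R = 100 Ω
  Z2: Z = 1/(jωC) = -j/(ω·C) = 0 - j4057 Ω
  Z3: Z = R = 57.7 Ω
Step 3 — With the output port shorted to ground, the output series arm Z2 runs from the junction to ground; the shunt arm Z3 also runs from the junction to ground. They appear in parallel: Z3 || Z2 = 57.69 - j0.8205 Ω.
Step 4 — Series with input arm Z1: Z_in = Z1 + (Z3 || Z2) = 157.7 - j0.8205 Ω = 157.7∠-0.3° Ω.
Step 5 — Power factor: PF = cos(φ) = Re(Z)/|Z| = 157.7/157.7 = 1.
Step 6 — Type: Im(Z) = -0.8205 ⇒ leading (phase φ = -0.3°).

PF = 1 (leading, φ = -0.3°)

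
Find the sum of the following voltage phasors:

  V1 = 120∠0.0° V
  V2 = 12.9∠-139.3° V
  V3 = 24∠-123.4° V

Step 1 — Convert each phasor to rectangular form:
  V1 = 120·(cos(0.0°) + j·sin(0.0°)) = 120 V
  V2 = 12.9·(cos(-139.3°) + j·sin(-139.3°)) = -9.78 - j8.412 V
  V3 = 24·(cos(-123.4°) + j·sin(-123.4°)) = -13.21 - j20.04 V
Step 2 — Sum components: V_total = 97.01 - j28.45 V.
Step 3 — Convert to polar: |V_total| = 101.1 V, ∠V_total = -16.3°.

V_total = 101.1∠-16.3° V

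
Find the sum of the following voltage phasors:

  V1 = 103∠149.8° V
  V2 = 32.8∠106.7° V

Step 1 — Convert each phasor to rectangular form:
  V1 = 103·(cos(149.8°) + j·sin(149.8°)) = -89.02 + j51.81 V
  V2 = 32.8·(cos(106.7°) + j·sin(106.7°)) = -9.425 + j31.42 V
Step 2 — Sum components: V_total = -98.45 + j83.23 V.
Step 3 — Convert to polar: |V_total| = 128.9 V, ∠V_total = 139.8°.

V_total = 128.9∠139.8° V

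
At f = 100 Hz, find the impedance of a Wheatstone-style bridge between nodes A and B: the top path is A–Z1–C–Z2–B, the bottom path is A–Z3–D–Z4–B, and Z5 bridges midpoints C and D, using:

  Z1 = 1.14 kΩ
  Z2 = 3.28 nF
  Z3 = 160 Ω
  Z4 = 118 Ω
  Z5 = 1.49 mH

Step 1 — Angular frequency: ω = 2π·f = 2π·100 = 628.3 rad/s.
Step 2 — Component impedances:
  Z1: Z = R = 1140 Ω
  Z2: Z = 1/(jωC) = -j/(ω·C) = 0 - j4.852e+05 Ω
  Z3: Z = R = 160 Ω
  Z4: Z = R = 118 Ω
  Z5: Z = jωL = j·628.3·0.00149 = 0 + j0.9362 Ω
Step 3 — Bridge requires nodal analysis (the Z5 bridge couples midpoints C and D, so the two paths cannot be reduced to a simple series/parallel combination). Setting node B to ground and injecting 1 A at node A, the 3-node admittance system at A, C, D solves to V_A = Z_AB = 258.3 - j0.01451 Ω = 258.3∠-0.0° Ω.

Z = 258.3 - j0.01451 Ω = 258.3∠-0.0° Ω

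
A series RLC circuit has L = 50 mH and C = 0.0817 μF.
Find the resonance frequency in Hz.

Step 1 — Resonance condition Im(Z)=0 gives ω₀ = 1/√(LC).
Step 2 — ω₀ = 1/√(0.05·8.17e-08) = 1.565e+04 rad/s.
Step 3 — f₀ = ω₀/(2π) = 2490 Hz.

f₀ = 2490 Hz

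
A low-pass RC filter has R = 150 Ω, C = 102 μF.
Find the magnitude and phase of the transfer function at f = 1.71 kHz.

Step 1 — Angular frequency: ω = 2π·1710 = 1.074e+04 rad/s.
Step 2 — Transfer function: H(jω) = 1/(1 + jωRC).
Step 3 — Denominator: 1 + jωRC = 1 + j·1.074e+04·150·0.000102 = 1 + j164.4.
Step 4 — H = 3.7e-05 - j0.006083.
Step 5 — Magnitude: |H| = 0.006083 (-44.3 dB); phase: φ = -89.7°.

|H| = 0.006083 (-44.3 dB), φ = -89.7°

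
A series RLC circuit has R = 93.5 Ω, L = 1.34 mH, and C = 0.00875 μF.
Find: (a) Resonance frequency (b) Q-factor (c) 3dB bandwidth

Step 1 — Resonance condition Im(Z)=0 gives ω₀ = 1/√(LC).
Step 2 — ω₀ = 1/√(0.00134·8.75e-09) = 2.92e+05 rad/s.
Step 3 — f₀ = ω₀/(2π) = 4.648e+04 Hz.
Step 4 — Series Q: Q = ω₀L/R = 2.92e+05·0.00134/93.5 = 4.185.
Step 5 — 3dB bandwidth: Δω = ω₀/Q = 6.978e+04 rad/s; BW = Δω/(2π) = 1.111e+04 Hz.

(a) f₀ = 4.648e+04 Hz  (b) Q = 4.185  (c) BW = 1.111e+04 Hz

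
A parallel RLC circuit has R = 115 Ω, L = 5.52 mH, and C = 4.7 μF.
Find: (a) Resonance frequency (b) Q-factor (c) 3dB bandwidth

Step 1 — Resonance: ω₀ = 1/√(LC) = 1/√(0.00552·4.7e-06) = 6208 rad/s.
Step 2 — f₀ = ω₀/(2π) = 988.1 Hz.
Step 3 — Parallel Q: Q = R/(ω₀L) = 115/(6208·0.00552) = 3.356.
Step 4 — Bandwidth: Δω = ω₀/Q = 1850 rad/s; BW = Δω/(2π) = 294.5 Hz.

(a) f₀ = 988.1 Hz  (b) Q = 3.356  (c) BW = 294.5 Hz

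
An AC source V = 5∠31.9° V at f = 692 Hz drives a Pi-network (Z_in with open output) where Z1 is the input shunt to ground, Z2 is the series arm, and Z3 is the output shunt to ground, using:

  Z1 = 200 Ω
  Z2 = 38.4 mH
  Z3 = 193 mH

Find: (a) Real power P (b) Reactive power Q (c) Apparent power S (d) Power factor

Step 1 — Angular frequency: ω = 2π·f = 2π·692 = 4348 rad/s.
Step 2 — Component impedances:
  Z1: Z = R = 200 Ω
  Z2: Z = jωL = j·4348·0.0384 = 0 + j167 Ω
  Z3: Z = jωL = j·4348·0.193 = 0 + j839.2 Ω
Step 3 — With open output, the series arm Z2 and the output shunt Z3 appear in series to ground: Z2 + Z3 = 0 + j1006 Ω.
Step 4 — Parallel with input shunt Z1: Z_in = Z1 || (Z2 + Z3) = 192.4 + j38.25 Ω = 196.2∠11.2° Ω.
Step 5 — Source phasor: V = 5∠31.9° V = 4.245 + j2.642 V.
Step 6 — Current: I = V / Z = 0.02385 + j0.008992 A = 0.02549∠20.7° A.
Step 7 — Complex power: S = V·I* = 0.125 + j0.02485 VA.
Step 8 — Real power: P = Re(S) = 0.125 W.
Step 9 — Reactive power: Q = Im(S) = 0.02485 VAR.
Step 10 — Apparent power: |S| = 0.1274 VA.
Step 11 — Power factor: PF = P/|S| = 0.9808 (lagging).

(a) P = 0.125 W  (b) Q = 0.02485 VAR  (c) S = 0.1274 VA  (d) PF = 0.9808 (lagging)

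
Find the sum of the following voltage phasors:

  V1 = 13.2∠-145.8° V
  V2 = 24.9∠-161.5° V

Step 1 — Convert each phasor to rectangular form:
  V1 = 13.2·(cos(-145.8°) + j·sin(-145.8°)) = -10.92 - j7.42 V
  V2 = 24.9·(cos(-161.5°) + j·sin(-161.5°)) = -23.61 - j7.901 V
Step 2 — Sum components: V_total = -34.53 - j15.32 V.
Step 3 — Convert to polar: |V_total| = 37.78 V, ∠V_total = -156.1°.

V_total = 37.78∠-156.1° V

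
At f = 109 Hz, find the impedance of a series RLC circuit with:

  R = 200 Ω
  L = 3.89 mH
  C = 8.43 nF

Step 1 — Angular frequency: ω = 2π·f = 2π·109 = 684.9 rad/s.
Step 2 — Component impedances:
  R: Z = R = 200 Ω
  L: Z = jωL = j·684.9·0.00389 = 0 + j2.664 Ω
  C: Z = 1/(jωC) = -j/(ω·C) = 0 - j1.732e+05 Ω
Step 3 — Series combination: Z_total = R + L + C = 200 - j1.732e+05 Ω = 1.732e+05∠-89.9° Ω.

Z = 200 - j1.732e+05 Ω = 1.732e+05∠-89.9° Ω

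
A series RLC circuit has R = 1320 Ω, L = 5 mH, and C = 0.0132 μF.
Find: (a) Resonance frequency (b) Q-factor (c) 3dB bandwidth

Step 1 — Resonance condition Im(Z)=0 gives ω₀ = 1/√(LC).
Step 2 — ω₀ = 1/√(0.005·1.32e-08) = 1.231e+05 rad/s.
Step 3 — f₀ = ω₀/(2π) = 1.959e+04 Hz.
Step 4 — Series Q: Q = ω₀L/R = 1.231e+05·0.005/1320 = 0.4663.
Step 5 — 3dB bandwidth: Δω = ω₀/Q = 2.64e+05 rad/s; BW = Δω/(2π) = 4.202e+04 Hz.

(a) f₀ = 1.959e+04 Hz  (b) Q = 0.4663  (c) BW = 4.202e+04 Hz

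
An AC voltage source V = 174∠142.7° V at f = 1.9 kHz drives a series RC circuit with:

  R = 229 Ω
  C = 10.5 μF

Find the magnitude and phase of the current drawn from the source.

Step 1 — Angular frequency: ω = 2π·f = 2π·1900 = 1.194e+04 rad/s.
Step 2 — Component impedances:
  R: Z = R = 229 Ω
  C: Z = 1/(jωC) = -j/(ω·C) = 0 - j7.978 Ω
Step 3 — Series combination: Z_total = R + C = 229 - j7.978 Ω = 229.1∠-2.0° Ω.
Step 4 — Source phasor: V = 174∠142.7° V = -138.4 + j105.4 V.
Step 5 — Ohm's law: I = V / Z_total = (-138.4 + j105.4) / (229 - j7.978) = -0.6197 + j0.4389 A.
Step 6 — Convert to polar: |I| = 0.7594 A, ∠I = 144.7°.

I = 0.7594∠144.7° A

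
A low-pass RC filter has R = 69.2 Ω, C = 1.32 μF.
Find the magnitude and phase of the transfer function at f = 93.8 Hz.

Step 1 — Angular frequency: ω = 2π·93.8 = 589.4 rad/s.
Step 2 — Transfer function: H(jω) = 1/(1 + jωRC).
Step 3 — Denominator: 1 + jωRC = 1 + j·589.4·69.2·1.32e-06 = 1 + j0.05383.
Step 4 — H = 0.9971 - j0.05368.
Step 5 — Magnitude: |H| = 0.9986 (-0.0 dB); phase: φ = -3.1°.

|H| = 0.9986 (-0.0 dB), φ = -3.1°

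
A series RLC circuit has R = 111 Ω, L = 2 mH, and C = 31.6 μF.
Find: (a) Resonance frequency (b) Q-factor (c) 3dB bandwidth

Step 1 — Resonance: ω₀ = 1/√(LC) = 1/√(0.002·3.16e-05) = 3978 rad/s.
Step 2 — f₀ = ω₀/(2π) = 633.1 Hz.
Step 3 — Series Q: Q = ω₀L/R = 3978·0.002/111 = 0.07167.
Step 4 — Bandwidth: Δω = ω₀/Q = 5.55e+04 rad/s; BW = Δω/(2π) = 8833 Hz.

(a) f₀ = 633.1 Hz  (b) Q = 0.07167  (c) BW = 8833 Hz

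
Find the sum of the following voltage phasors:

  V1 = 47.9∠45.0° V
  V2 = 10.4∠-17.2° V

Step 1 — Convert each phasor to rectangular form:
  V1 = 47.9·(cos(45.0°) + j·sin(45.0°)) = 33.87 + j33.87 V
  V2 = 10.4·(cos(-17.2°) + j·sin(-17.2°)) = 9.935 - j3.075 V
Step 2 — Sum components: V_total = 43.81 + j30.8 V.
Step 3 — Convert to polar: |V_total| = 53.55 V, ∠V_total = 35.1°.

V_total = 53.55∠35.1° V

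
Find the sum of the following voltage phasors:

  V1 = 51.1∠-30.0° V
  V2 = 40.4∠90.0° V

Step 1 — Convert each phasor to rectangular form:
  V1 = 51.1·(cos(-30.0°) + j·sin(-30.0°)) = 44.25 - j25.55 V
  V2 = 40.4·(cos(90.0°) + j·sin(90.0°)) = 0 + j40.4 V
Step 2 — Sum components: V_total = 44.25 + j14.85 V.
Step 3 — Convert to polar: |V_total| = 46.68 V, ∠V_total = 18.5°.

V_total = 46.68∠18.5° V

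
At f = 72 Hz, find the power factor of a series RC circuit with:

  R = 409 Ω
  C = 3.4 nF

Step 1 — Angular frequency: ω = 2π·f = 2π·72 = 452.4 rad/s.
Step 2 — Component impedances:
  R: Z = R = 409 Ω
  C: Z = 1/(jωC) = -j/(ω·C) = 0 - j6.501e+05 Ω
Step 3 — Series combination: Z_total = R + C = 409 - j6.501e+05 Ω = 6.501e+05∠-90.0° Ω.
Step 4 — Power factor: PF = cos(φ) = Re(Z)/|Z| = 409/6.501e+05 = 0.0006291.
Step 5 — Type: Im(Z) = -6.501e+05 ⇒ leading (phase φ = -90.0°).

PF = 0.0006291 (leading, φ = -90.0°)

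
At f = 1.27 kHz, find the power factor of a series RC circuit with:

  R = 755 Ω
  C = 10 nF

Step 1 — Angular frequency: ω = 2π·f = 2π·1270 = 7980 rad/s.
Step 2 — Component impedances:
  R: Z = R = 755 Ω
  C: Z = 1/(jωC) = -j/(ω·C) = 0 - j1.253e+04 Ω
Step 3 — Series combination: Z_total = R + C = 755 - j1.253e+04 Ω = 1.255e+04∠-86.6° Ω.
Step 4 — Power factor: PF = cos(φ) = Re(Z)/|Z| = 755/12555 = 0.06014.
Step 5 — Type: Im(Z) = -1.253e+04 ⇒ leading (phase φ = -86.6°).

PF = 0.06014 (leading, φ = -86.6°)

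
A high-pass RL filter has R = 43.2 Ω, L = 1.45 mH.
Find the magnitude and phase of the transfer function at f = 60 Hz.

Step 1 — Angular frequency: ω = 2π·60 = 377 rad/s.
Step 2 — Transfer function: H(jω) = jωL/(R + jωL).
Step 3 — Numerator jωL = j·0.5466; denominator R + jωL = 43.2 + j0.5466.
Step 4 — H = 0.0001601 + j0.01265.
Step 5 — Magnitude: |H| = 0.01265 (-38.0 dB); phase: φ = 89.3°.

|H| = 0.01265 (-38.0 dB), φ = 89.3°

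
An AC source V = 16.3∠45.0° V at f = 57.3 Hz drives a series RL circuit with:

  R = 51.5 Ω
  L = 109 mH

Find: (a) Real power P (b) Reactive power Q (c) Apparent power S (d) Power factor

Step 1 — Angular frequency: ω = 2π·f = 2π·57.3 = 360 rad/s.
Step 2 — Component impedances:
  R: Z = R = 51.5 Ω
  L: Z = jωL = j·360·0.109 = 0 + j39.24 Ω
Step 3 — Series combination: Z_total = R + L = 51.5 + j39.24 Ω = 64.75∠37.3° Ω.
Step 4 — Source phasor: V = 16.3∠45.0° V = 11.53 + j11.53 V.
Step 5 — Current: I = V / Z = 0.2495 + j0.0337 A = 0.2517∠7.7° A.
Step 6 — Complex power: S = V·I* = 3.264 + j2.487 VA.
Step 7 — Real power: P = Re(S) = 3.264 W.
Step 8 — Reactive power: Q = Im(S) = 2.487 VAR.
Step 9 — Apparent power: |S| = 4.103 VA.
Step 10 — Power factor: PF = P/|S| = 0.7954 (lagging).

(a) P = 3.264 W  (b) Q = 2.487 VAR  (c) S = 4.103 VA  (d) PF = 0.7954 (lagging)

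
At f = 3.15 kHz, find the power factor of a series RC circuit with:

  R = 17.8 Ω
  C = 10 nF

Step 1 — Angular frequency: ω = 2π·f = 2π·3150 = 1.979e+04 rad/s.
Step 2 — Component impedances:
  R: Z = R = 17.8 Ω
  C: Z = 1/(jωC) = -j/(ω·C) = 0 - j5053 Ω
Step 3 — Series combination: Z_total = R + C = 17.8 - j5053 Ω = 5053∠-89.8° Ω.
Step 4 — Power factor: PF = cos(φ) = Re(Z)/|Z| = 17.8/5053 = 0.003523.
Step 5 — Type: Im(Z) = -5053 ⇒ leading (phase φ = -89.8°).

PF = 0.003523 (leading, φ = -89.8°)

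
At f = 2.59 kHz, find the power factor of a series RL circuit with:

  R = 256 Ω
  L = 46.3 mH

Step 1 — Angular frequency: ω = 2π·f = 2π·2590 = 1.627e+04 rad/s.
Step 2 — Component impedances:
  R: Z = R = 256 Ω
  L: Z = jωL = j·1.627e+04·0.0463 = 0 + j753.5 Ω
Step 3 — Series combination: Z_total = R + L = 256 + j753.5 Ω = 795.8∠71.2° Ω.
Step 4 — Power factor: PF = cos(φ) = Re(Z)/|Z| = 256/795.8 = 0.3217.
Step 5 — Type: Im(Z) = 753.5 ⇒ lagging (phase φ = 71.2°).

PF = 0.3217 (lagging, φ = 71.2°)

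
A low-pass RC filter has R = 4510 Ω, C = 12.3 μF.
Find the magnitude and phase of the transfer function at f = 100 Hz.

Step 1 — Angular frequency: ω = 2π·100 = 628.3 rad/s.
Step 2 — Transfer function: H(jω) = 1/(1 + jωRC).
Step 3 — Denominator: 1 + jωRC = 1 + j·628.3·4510·1.23e-05 = 1 + j34.85.
Step 4 — H = 0.0008225 - j0.02867.
Step 5 — Magnitude: |H| = 0.02868 (-30.8 dB); phase: φ = -88.4°.

|H| = 0.02868 (-30.8 dB), φ = -88.4°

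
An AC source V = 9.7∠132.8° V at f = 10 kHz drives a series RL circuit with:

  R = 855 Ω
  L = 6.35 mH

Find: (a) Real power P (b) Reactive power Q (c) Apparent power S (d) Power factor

Step 1 — Angular frequency: ω = 2π·f = 2π·1e+04 = 6.283e+04 rad/s.
Step 2 — Component impedances:
  R: Z = R = 855 Ω
  L: Z = jωL = j·6.283e+04·0.00635 = 0 + j399 Ω
Step 3 — Series combination: Z_total = R + L = 855 + j399 Ω = 943.5∠25.0° Ω.
Step 4 — Source phasor: V = 9.7∠132.8° V = -6.591 + j7.117 V.
Step 5 — Current: I = V / Z = -0.00314 + j0.009789 A = 0.01028∠107.8° A.
Step 6 — Complex power: S = V·I* = 0.09037 + j0.04217 VA.
Step 7 — Real power: P = Re(S) = 0.09037 W.
Step 8 — Reactive power: Q = Im(S) = 0.04217 VAR.
Step 9 — Apparent power: |S| = 0.09972 VA.
Step 10 — Power factor: PF = P/|S| = 0.9062 (lagging).

(a) P = 0.09037 W  (b) Q = 0.04217 VAR  (c) S = 0.09972 VA  (d) PF = 0.9062 (lagging)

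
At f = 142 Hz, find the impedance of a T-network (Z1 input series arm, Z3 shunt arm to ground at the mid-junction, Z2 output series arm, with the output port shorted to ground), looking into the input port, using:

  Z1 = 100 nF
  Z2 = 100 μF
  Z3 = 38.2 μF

Step 1 — Angular frequency: ω = 2π·f = 2π·142 = 892.2 rad/s.
Step 2 — Component impedances:
  Z1: Z = 1/(jωC) = -j/(ω·C) = 0 - j1.121e+04 Ω
  Z2: Z = 1/(jωC) = -j/(ω·C) = 0 - j11.21 Ω
  Z3: Z = 1/(jωC) = -j/(ω·C) = 0 - j29.34 Ω
Step 3 — With the output port shorted to ground, the output series arm Z2 runs from the junction to ground; the shunt arm Z3 also runs from the junction to ground. They appear in parallel: Z3 || Z2 = 0 - j8.11 Ω.
Step 4 — Series with input arm Z1: Z_in = Z1 + (Z3 || Z2) = 0 - j1.122e+04 Ω = 1.122e+04∠-90.0° Ω.

Z = 0 - j1.122e+04 Ω = 1.122e+04∠-90.0° Ω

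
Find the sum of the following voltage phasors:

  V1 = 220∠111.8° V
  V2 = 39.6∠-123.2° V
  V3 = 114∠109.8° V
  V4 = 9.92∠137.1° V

Step 1 — Convert each phasor to rectangular form:
  V1 = 220·(cos(111.8°) + j·sin(111.8°)) = -81.7 + j204.3 V
  V2 = 39.6·(cos(-123.2°) + j·sin(-123.2°)) = -21.68 - j33.14 V
  V3 = 114·(cos(109.8°) + j·sin(109.8°)) = -38.62 + j107.3 V
  V4 = 9.92·(cos(137.1°) + j·sin(137.1°)) = -7.267 + j6.753 V
Step 2 — Sum components: V_total = -149.3 + j285.1 V.
Step 3 — Convert to polar: |V_total| = 321.9 V, ∠V_total = 117.6°.

V_total = 321.9∠117.6° V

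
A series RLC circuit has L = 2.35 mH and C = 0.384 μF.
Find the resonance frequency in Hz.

Step 1 — Resonance condition Im(Z)=0 gives ω₀ = 1/√(LC).
Step 2 — ω₀ = 1/√(0.00235·3.84e-07) = 3.329e+04 rad/s.
Step 3 — f₀ = ω₀/(2π) = 5298 Hz.

f₀ = 5298 Hz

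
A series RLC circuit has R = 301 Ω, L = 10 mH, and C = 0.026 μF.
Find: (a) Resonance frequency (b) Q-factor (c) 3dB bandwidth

Step 1 — Resonance: ω₀ = 1/√(LC) = 1/√(0.01·2.6e-08) = 6.202e+04 rad/s.
Step 2 — f₀ = ω₀/(2π) = 9870 Hz.
Step 3 — Series Q: Q = ω₀L/R = 6.202e+04·0.01/301 = 2.06.
Step 4 — Bandwidth: Δω = ω₀/Q = 3.01e+04 rad/s; BW = Δω/(2π) = 4791 Hz.

(a) f₀ = 9870 Hz  (b) Q = 2.06  (c) BW = 4791 Hz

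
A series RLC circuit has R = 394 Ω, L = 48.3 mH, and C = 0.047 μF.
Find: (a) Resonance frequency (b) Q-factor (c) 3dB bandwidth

Step 1 — Resonance: ω₀ = 1/√(LC) = 1/√(0.0483·4.7e-08) = 2.099e+04 rad/s.
Step 2 — f₀ = ω₀/(2π) = 3340 Hz.
Step 3 — Series Q: Q = ω₀L/R = 2.099e+04·0.0483/394 = 2.573.
Step 4 — Bandwidth: Δω = ω₀/Q = 8157 rad/s; BW = Δω/(2π) = 1298 Hz.

(a) f₀ = 3340 Hz  (b) Q = 2.573  (c) BW = 1298 Hz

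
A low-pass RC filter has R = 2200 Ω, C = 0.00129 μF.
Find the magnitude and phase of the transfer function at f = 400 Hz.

Step 1 — Angular frequency: ω = 2π·400 = 2513 rad/s.
Step 2 — Transfer function: H(jω) = 1/(1 + jωRC).
Step 3 — Denominator: 1 + jωRC = 1 + j·2513·2200·1.29e-09 = 1 + j0.007133.
Step 4 — H = 0.9999 - j0.007132.
Step 5 — Magnitude: |H| = 1 (-0.0 dB); phase: φ = -0.4°.

|H| = 1 (-0.0 dB), φ = -0.4°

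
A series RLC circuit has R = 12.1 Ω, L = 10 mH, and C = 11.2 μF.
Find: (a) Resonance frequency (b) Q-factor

Step 1 — Resonance condition Im(Z)=0 gives ω₀ = 1/√(LC).
Step 2 — ω₀ = 1/√(0.01·1.12e-05) = 2988 rad/s.
Step 3 — f₀ = ω₀/(2π) = 475.6 Hz.
Step 4 — Series Q: Q = ω₀L/R = 2988·0.01/12.1 = 2.469.

(a) f₀ = 475.6 Hz  (b) Q = 2.469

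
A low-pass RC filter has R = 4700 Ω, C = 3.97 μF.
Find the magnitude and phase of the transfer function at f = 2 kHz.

Step 1 — Angular frequency: ω = 2π·2000 = 1.257e+04 rad/s.
Step 2 — Transfer function: H(jω) = 1/(1 + jωRC).
Step 3 — Denominator: 1 + jωRC = 1 + j·1.257e+04·4700·3.97e-06 = 1 + j234.5.
Step 4 — H = 1.819e-05 - j0.004265.
Step 5 — Magnitude: |H| = 0.004265 (-47.4 dB); phase: φ = -89.8°.

|H| = 0.004265 (-47.4 dB), φ = -89.8°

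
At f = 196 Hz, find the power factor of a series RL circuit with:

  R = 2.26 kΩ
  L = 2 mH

Step 1 — Angular frequency: ω = 2π·f = 2π·196 = 1232 rad/s.
Step 2 — Component impedances:
  R: Z = R = 2260 Ω
  L: Z = jωL = j·1232·0.002 = 0 + j2.463 Ω
Step 3 — Series combination: Z_total = R + L = 2260 + j2.463 Ω = 2260∠0.1° Ω.
Step 4 — Power factor: PF = cos(φ) = Re(Z)/|Z| = 2260/2260 = 1.
Step 5 — Type: Im(Z) = 2.463 ⇒ lagging (phase φ = 0.1°).

PF = 1 (lagging, φ = 0.1°)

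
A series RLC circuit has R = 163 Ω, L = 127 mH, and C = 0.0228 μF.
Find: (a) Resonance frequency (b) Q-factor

Step 1 — Resonance condition Im(Z)=0 gives ω₀ = 1/√(LC).
Step 2 — ω₀ = 1/√(0.127·2.28e-08) = 1.858e+04 rad/s.
Step 3 — f₀ = ω₀/(2π) = 2958 Hz.
Step 4 — Series Q: Q = ω₀L/R = 1.858e+04·0.127/163 = 14.48.

(a) f₀ = 2958 Hz  (b) Q = 14.48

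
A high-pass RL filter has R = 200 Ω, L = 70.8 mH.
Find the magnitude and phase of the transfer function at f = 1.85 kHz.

Step 1 — Angular frequency: ω = 2π·1850 = 1.162e+04 rad/s.
Step 2 — Transfer function: H(jω) = jωL/(R + jωL).
Step 3 — Numerator jωL = j·823; denominator R + jωL = 200 + j823.
Step 4 — H = 0.9442 + j0.2295.
Step 5 — Magnitude: |H| = 0.9717 (-0.2 dB); phase: φ = 13.7°.

|H| = 0.9717 (-0.2 dB), φ = 13.7°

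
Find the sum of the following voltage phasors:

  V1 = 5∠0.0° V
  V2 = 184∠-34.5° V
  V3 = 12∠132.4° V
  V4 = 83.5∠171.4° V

Step 1 — Convert each phasor to rectangular form:
  V1 = 5·(cos(0.0°) + j·sin(0.0°)) = 5 V
  V2 = 184·(cos(-34.5°) + j·sin(-34.5°)) = 151.6 - j104.2 V
  V3 = 12·(cos(132.4°) + j·sin(132.4°)) = -8.092 + j8.861 V
  V4 = 83.5·(cos(171.4°) + j·sin(171.4°)) = -82.56 + j12.49 V
Step 2 — Sum components: V_total = 65.99 - j82.87 V.
Step 3 — Convert to polar: |V_total| = 105.9 V, ∠V_total = -51.5°.

V_total = 105.9∠-51.5° V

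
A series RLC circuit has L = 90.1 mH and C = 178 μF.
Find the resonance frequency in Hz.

Step 1 — Resonance condition Im(Z)=0 gives ω₀ = 1/√(LC).
Step 2 — ω₀ = 1/√(0.0901·0.000178) = 249.7 rad/s.
Step 3 — f₀ = ω₀/(2π) = 39.74 Hz.

f₀ = 39.74 Hz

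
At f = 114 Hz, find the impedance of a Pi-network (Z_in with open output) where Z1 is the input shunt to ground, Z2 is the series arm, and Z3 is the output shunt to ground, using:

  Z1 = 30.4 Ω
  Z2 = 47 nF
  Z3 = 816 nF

Step 1 — Angular frequency: ω = 2π·f = 2π·114 = 716.3 rad/s.
Step 2 — Component impedances:
  Z1: Z = R = 30.4 Ω
  Z2: Z = 1/(jωC) = -j/(ω·C) = 0 - j2.97e+04 Ω
  Z3: Z = 1/(jωC) = -j/(ω·C) = 0 - j1711 Ω
Step 3 — With open output, the series arm Z2 and the output shunt Z3 appear in series to ground: Z2 + Z3 = 0 - j3.142e+04 Ω.
Step 4 — Parallel with input shunt Z1: Z_in = Z1 || (Z2 + Z3) = 30.4 - j0.02942 Ω = 30.4∠-0.1° Ω.

Z = 30.4 - j0.02942 Ω = 30.4∠-0.1° Ω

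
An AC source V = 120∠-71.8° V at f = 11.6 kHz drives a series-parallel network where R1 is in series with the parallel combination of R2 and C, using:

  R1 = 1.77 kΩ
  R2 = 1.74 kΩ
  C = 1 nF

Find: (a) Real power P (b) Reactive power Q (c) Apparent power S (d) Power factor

Step 1 — Angular frequency: ω = 2π·f = 2π·1.16e+04 = 7.288e+04 rad/s.
Step 2 — Component impedances:
  R1: Z = R = 1770 Ω
  R2: Z = R = 1740 Ω
  C: Z = 1/(jωC) = -j/(ω·C) = 0 - j1.372e+04 Ω
Step 3 — Parallel branch: R2 || C = 1/(1/R2 + 1/C) = 1712 - j217.2 Ω.
Step 4 — Series with R1: Z_total = R1 + (R2 || C) = 3482 - j217.2 Ω = 3489∠-3.6° Ω.
Step 5 — Source phasor: V = 120∠-71.8° V = 37.48 - j114 V.
Step 6 — Current: I = V / Z = 0.01275 - j0.03194 A = 0.03439∠-68.2° A.
Step 7 — Complex power: S = V·I* = 4.119 - j0.2569 VA.
Step 8 — Real power: P = Re(S) = 4.119 W.
Step 9 — Reactive power: Q = Im(S) = -0.2569 VAR.
Step 10 — Apparent power: |S| = 4.127 VA.
Step 11 — Power factor: PF = P/|S| = 0.9981 (leading).

(a) P = 4.119 W  (b) Q = -0.2569 VAR  (c) S = 4.127 VA  (d) PF = 0.9981 (leading)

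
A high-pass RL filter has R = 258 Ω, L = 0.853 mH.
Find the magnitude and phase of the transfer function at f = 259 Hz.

Step 1 — Angular frequency: ω = 2π·259 = 1627 rad/s.
Step 2 — Transfer function: H(jω) = jωL/(R + jωL).
Step 3 — Numerator jωL = j·1.388; denominator R + jωL = 258 + j1.388.
Step 4 — H = 2.895e-05 + j0.00538.
Step 5 — Magnitude: |H| = 0.00538 (-45.4 dB); phase: φ = 89.7°.

|H| = 0.00538 (-45.4 dB), φ = 89.7°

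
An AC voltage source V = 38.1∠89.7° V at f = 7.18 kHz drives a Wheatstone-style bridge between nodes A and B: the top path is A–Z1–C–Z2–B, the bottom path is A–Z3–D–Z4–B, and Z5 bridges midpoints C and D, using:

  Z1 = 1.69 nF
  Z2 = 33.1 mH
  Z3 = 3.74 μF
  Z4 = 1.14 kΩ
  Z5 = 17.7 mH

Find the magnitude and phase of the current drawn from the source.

Step 1 — Angular frequency: ω = 2π·f = 2π·7180 = 4.511e+04 rad/s.
Step 2 — Component impedances:
  Z1: Z = 1/(jωC) = -j/(ω·C) = 0 - j1.312e+04 Ω
  Z2: Z = jωL = j·4.511e+04·0.0331 = 0 + j1493 Ω
  Z3: Z = 1/(jωC) = -j/(ω·C) = 0 - j5.927 Ω
  Z4: Z = R = 1140 Ω
  Z5: Z = jωL = j·4.511e+04·0.0177 = 0 + j798.5 Ω
Step 3 — Bridge requires nodal analysis (the Z5 bridge couples midpoints C and D, so the two paths cannot be reduced to a simple series/parallel combination). Setting node B to ground and injecting 1 A at node A, the 3-node admittance system at A, C, D solves to V_A = Z_AB = 921.6 + j442.4 Ω = 1022∠25.6° Ω.
Step 4 — Source phasor: V = 38.1∠89.7° V = 0.1995 + j38.1 V.
Step 5 — Ohm's law: I = V / Z_total = (0.1995 + j38.1) / (921.6 + j442.4) = 0.0163 + j0.03352 A.
Step 6 — Convert to polar: |I| = 0.03727 A, ∠I = 64.1°.

I = 0.03727∠64.1° A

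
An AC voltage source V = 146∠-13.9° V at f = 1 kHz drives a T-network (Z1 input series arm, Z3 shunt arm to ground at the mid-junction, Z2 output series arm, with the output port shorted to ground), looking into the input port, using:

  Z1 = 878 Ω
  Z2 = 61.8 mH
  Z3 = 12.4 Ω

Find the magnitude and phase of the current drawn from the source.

Step 1 — Angular frequency: ω = 2π·f = 2π·1000 = 6283 rad/s.
Step 2 — Component impedances:
  Z1: Z = R = 878 Ω
  Z2: Z = jωL = j·6283·0.0618 = 0 + j388.3 Ω
  Z3: Z = R = 12.4 Ω
Step 3 — With the output port shorted to ground, the output series arm Z2 runs from the junction to ground; the shunt arm Z3 also runs from the junction to ground. They appear in parallel: Z3 || Z2 = 12.39 + j0.3956 Ω.
Step 4 — Series with input arm Z1: Z_in = Z1 + (Z3 || Z2) = 890.4 + j0.3956 Ω = 890.4∠0.0° Ω.
Step 5 — Source phasor: V = 146∠-13.9° V = 141.7 - j35.07 V.
Step 6 — Ohm's law: I = V / Z_total = (141.7 - j35.07) / (890.4 + j0.3956) = 0.1592 - j0.03946 A.
Step 7 — Convert to polar: |I| = 0.164 A, ∠I = -13.9°.

I = 0.164∠-13.9° A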